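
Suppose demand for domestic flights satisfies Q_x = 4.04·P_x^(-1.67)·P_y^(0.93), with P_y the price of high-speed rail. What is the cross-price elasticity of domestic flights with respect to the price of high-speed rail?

In a log-linear (constant-elasticity) demand function, the coefficient on the exponent of P_y is the cross-price elasticity.
ε = 0.93. Positive, so domestic flights and high-speed rail are substitutes.

0.93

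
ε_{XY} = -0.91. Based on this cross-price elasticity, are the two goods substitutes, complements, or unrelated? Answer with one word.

complements

ε = -0.91 < 0, so a higher price of good Y lowers demand for good X: complements.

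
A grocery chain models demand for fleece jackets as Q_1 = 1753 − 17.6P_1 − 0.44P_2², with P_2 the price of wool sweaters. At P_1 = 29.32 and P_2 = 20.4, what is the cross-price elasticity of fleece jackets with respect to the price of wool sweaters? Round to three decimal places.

At P_1 = 29.32 and P_2 = 20.4: Q_1 = 1053.858.
∂Q_1/∂P_2 = -0.88P_2 = -0.88(20.4) = -17.9520.
ε = (∂Q_1/∂P_2)(P_2/Q_1) = -17.9520 × (20.4/1053.858) ≈ -0.348.
ε < 0: complements.

-0.348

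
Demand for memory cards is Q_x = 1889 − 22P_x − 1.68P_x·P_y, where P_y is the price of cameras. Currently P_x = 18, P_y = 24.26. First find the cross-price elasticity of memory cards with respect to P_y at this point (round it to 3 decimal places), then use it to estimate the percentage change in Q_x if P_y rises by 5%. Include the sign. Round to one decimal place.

-4.8%

At P_x = 18, P_y = 24.26: Q_x = 759.378.
∂Q_x/∂P_y = -1.68P_x = -30.2400.
ε = (∂Q_x/∂P_y)(P_y/Q_x) = -30.2400 × 24.26/759.378 ≈ -0.966.
%ΔQ_x ≈ ε × %ΔP_y = -0.966 × (5%) = -4.8%.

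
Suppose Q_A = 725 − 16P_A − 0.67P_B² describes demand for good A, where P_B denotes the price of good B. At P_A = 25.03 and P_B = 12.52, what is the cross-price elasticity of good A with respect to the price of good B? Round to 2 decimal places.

-0.96

At P_A = 25.03 and P_B = 12.52: Q_A = 219.497.
∂Q_A/∂P_B = -1.34P_B = -1.34(12.52) = -16.7768.
ε = (∂Q_A/∂P_B)(P_B/Q_A) = -16.7768 × (12.52/219.497) ≈ -0.96.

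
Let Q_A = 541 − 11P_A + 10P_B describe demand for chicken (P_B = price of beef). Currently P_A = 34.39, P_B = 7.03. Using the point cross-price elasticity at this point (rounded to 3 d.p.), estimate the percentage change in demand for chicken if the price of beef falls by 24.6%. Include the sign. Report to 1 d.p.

-7.4%

At P_A = 34.39, P_B = 7.03: Q_A = 233.01.
∂Q_A/∂P_B = 10.
ε = (∂Q_A/∂P_B)(P_B/Q_A) = 10.0000 × 7.03/233.01 ≈ 0.302.
%ΔQ_A ≈ ε × %ΔP_B = 0.302 × (-24.6%) = -7.4%.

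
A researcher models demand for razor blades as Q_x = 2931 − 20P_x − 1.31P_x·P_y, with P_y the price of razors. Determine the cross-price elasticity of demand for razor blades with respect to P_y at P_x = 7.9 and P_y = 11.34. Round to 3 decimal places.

-0.044

At P_x = 7.9 and P_y = 11.34: Q_x = 2655.642.
∂Q_x/∂P_y = -1.31P_x = -1.31(7.9) = -10.3490.
ε = (∂Q_x/∂P_y)(P_y/Q_x) = -10.3490 × (11.34/2655.642) ≈ -0.044.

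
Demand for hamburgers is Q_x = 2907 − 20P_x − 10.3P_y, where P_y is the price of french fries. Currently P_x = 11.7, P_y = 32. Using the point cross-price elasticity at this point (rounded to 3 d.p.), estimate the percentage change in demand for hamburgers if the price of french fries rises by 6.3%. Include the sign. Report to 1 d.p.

-0.9%

At P_x = 11.7, P_y = 32: Q_x = 2343.4.
∂Q_x/∂P_y = -10.3.
ε = (∂Q_x/∂P_y)(P_y/Q_x) = -10.3000 × 32/2343.4 ≈ -0.141.
%ΔQ_x ≈ ε × %ΔP_y = -0.141 × (6.3%) = -0.9%.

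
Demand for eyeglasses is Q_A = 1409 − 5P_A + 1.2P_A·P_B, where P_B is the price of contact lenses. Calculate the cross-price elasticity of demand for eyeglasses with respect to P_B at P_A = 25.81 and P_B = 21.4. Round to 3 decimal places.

At P_A = 25.81 and P_B = 21.4: Q_A = 1942.751.
∂Q_A/∂P_B = 1.2P_A = 1.2(25.81) = 30.9720.
ε = (∂Q_A/∂P_B)(P_B/Q_A) = 30.9720 × (21.4/1942.751) ≈ 0.341.
ε > 0: substitutes.

0.341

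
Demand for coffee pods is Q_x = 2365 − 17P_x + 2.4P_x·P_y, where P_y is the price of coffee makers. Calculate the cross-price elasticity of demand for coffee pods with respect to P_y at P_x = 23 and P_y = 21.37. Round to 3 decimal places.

At P_x = 23 and P_y = 21.37: Q_x = 3153.624.
∂Q_x/∂P_y = 2.4P_x = 2.4(23) = 55.2000.
ε = (∂Q_x/∂P_y)(P_y/Q_x) = 55.2000 × (21.37/3153.624) ≈ 0.374.
ε > 0: substitutes.

0.374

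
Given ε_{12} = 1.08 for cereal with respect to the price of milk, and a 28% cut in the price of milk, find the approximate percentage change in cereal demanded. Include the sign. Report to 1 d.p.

-30.2%

%ΔQ ≈ ε × %ΔP of milk = 1.08 × (-28%) = -30.2%.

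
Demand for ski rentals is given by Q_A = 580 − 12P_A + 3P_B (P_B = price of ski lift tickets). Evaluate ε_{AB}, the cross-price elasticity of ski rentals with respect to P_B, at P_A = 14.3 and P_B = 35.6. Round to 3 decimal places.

0.207

At P_A = 14.3 and P_B = 35.6: Q_A = 515.2.
∂Q_A/∂P_B = 3.
ε = (∂Q_A/∂P_B)(P_B/Q_A) = 3 × (35.6/515.2) ≈ 0.207.
Since ε > 0, ski rentals and ski lift tickets are substitutes.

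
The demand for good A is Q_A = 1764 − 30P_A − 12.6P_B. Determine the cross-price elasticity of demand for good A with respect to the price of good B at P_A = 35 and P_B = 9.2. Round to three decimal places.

At P_A = 35 and P_B = 9.2: Q_A = 598.08.
∂Q_A/∂P_B = -12.6.
ε = (∂Q_A/∂P_B)(P_B/Q_A) = -12.6 × (9.2/598.08) ≈ -0.194.

-0.194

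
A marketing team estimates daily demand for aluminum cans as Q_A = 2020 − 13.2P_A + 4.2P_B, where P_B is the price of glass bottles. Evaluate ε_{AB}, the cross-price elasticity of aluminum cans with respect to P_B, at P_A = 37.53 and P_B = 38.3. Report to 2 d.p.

At P_A = 37.53 and P_B = 38.3: Q_A = 1685.464.
∂Q_A/∂P_B = 4.2.
ε = (∂Q_A/∂P_B)(P_B/Q_A) = 4.2 × (38.3/1685.464) ≈ 0.10.

0.10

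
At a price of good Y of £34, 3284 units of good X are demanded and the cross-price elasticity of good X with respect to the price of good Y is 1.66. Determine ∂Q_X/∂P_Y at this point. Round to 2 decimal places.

160.34

ε = (∂Q_X/∂P_Y)·(P_Y/Q_X) ⇒ ∂Q_X/∂P_Y = ε·Q_X/P_Y = 1.66 × 3284/34 ≈ 160.34.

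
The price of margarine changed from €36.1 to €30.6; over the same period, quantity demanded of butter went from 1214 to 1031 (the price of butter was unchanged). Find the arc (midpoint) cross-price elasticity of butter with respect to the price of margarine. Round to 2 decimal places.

ΔQ_A = 1031 − 1214 = -183; ΔP_B = 30.6 − 36.1 = -5.5.
Midpoints: Q̄_A = 1122.5, P̄_B = 33.35.
ε = (ΔQ_A/Q̄_A)/(ΔP_B/P̄_B) = (-183/1122.5)/(-5.5/33.35) ≈ 0.99.
ε > 0: butter and margarine are substitutes.

0.99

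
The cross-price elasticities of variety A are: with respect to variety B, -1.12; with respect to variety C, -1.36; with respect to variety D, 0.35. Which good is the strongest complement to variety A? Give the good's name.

variety C

Complements have ε < 0. The most negative value is -1.36 (variety C).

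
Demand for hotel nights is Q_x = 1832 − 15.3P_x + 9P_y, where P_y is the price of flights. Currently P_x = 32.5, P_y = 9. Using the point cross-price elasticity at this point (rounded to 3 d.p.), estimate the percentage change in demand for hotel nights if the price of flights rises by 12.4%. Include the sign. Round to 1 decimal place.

0.7%

At P_x = 32.5, P_y = 9: Q_x = 1415.75.
∂Q_x/∂P_y = 9.
ε = (∂Q_x/∂P_y)(P_y/Q_x) = 9.0000 × 9/1415.75 ≈ 0.057.
%ΔQ_x ≈ ε × %ΔP_y = 0.057 × (12.4%) = 0.7%.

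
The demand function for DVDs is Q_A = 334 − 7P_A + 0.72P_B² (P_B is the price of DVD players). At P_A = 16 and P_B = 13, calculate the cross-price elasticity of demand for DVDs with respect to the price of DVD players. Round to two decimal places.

At P_A = 16 and P_B = 13: Q_A = 343.68.
∂Q_A/∂P_B = 1.44P_B = 1.44(13) = 18.7200.
ε = (∂Q_A/∂P_B)(P_B/Q_A) = 18.7200 × (13/343.68) ≈ 0.71.

0.71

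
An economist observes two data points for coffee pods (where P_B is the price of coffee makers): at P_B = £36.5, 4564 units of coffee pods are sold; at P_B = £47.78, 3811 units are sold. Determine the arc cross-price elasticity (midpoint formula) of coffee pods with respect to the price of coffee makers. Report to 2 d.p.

-0.67

ΔQ_A = 3811 − 4564 = -753; ΔP_B = 47.78 − 36.5 = 11.28.
Midpoints: Q̄_A = 4187.5, P̄_B = 42.14.
ε = (ΔQ_A/Q̄_A)/(ΔP_B/P̄_B) = (-753/4187.5)/(11.28/42.14) ≈ -0.67.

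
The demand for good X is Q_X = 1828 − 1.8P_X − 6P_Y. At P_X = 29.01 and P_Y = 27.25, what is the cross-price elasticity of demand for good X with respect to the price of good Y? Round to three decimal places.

-0.101

At P_X = 29.01 and P_Y = 27.25: Q_X = 1612.282.
∂Q_X/∂P_Y = -6.
ε = (∂Q_X/∂P_Y)(P_Y/Q_X) = -6 × (27.25/1612.282) ≈ -0.101.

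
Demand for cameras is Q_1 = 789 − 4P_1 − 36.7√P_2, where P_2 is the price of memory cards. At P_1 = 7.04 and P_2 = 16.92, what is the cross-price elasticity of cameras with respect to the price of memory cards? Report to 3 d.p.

At P_1 = 7.04 and P_2 = 16.92: Q_1 = 609.878.
∂Q_1/∂P_2 = -36.7/(2√P_2) = -36.7/(2√16.92) = -4.4610.
ε = (∂Q_1/∂P_2)(P_2/Q_1) = -4.4610 × (16.92/609.878) ≈ -0.124.
ε < 0: complements.

-0.124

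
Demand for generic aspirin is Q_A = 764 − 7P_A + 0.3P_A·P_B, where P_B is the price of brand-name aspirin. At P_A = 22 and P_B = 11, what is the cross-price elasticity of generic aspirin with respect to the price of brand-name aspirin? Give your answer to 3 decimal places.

0.106

At P_A = 22 and P_B = 11: Q_A = 682.6.
∂Q_A/∂P_B = 0.3P_A = 0.3(22) = 6.6000.
ε = (∂Q_A/∂P_B)(P_B/Q_A) = 6.6000 × (11/682.6) ≈ 0.106.
ε > 0: substitutes.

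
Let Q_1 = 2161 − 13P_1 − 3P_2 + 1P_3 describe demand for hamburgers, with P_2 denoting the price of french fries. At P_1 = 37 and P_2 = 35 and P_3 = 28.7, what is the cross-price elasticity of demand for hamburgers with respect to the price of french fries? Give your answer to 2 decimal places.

-0.07

At P_1 = 37 and P_2 = 35 and P_3 = 28.7: Q_1 = 1603.7.
∂Q_1/∂P_2 = -3.
ε = (∂Q_1/∂P_2)(P_2/Q_1) = -3 × (35/1603.7) ≈ -0.07.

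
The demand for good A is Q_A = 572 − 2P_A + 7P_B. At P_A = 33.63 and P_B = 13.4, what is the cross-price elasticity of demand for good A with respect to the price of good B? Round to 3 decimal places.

At P_A = 33.63 and P_B = 13.4: Q_A = 598.54.
∂Q_A/∂P_B = 7.
ε = (∂Q_A/∂P_B)(P_B/Q_A) = 7 × (13.4/598.54) ≈ 0.157.

0.157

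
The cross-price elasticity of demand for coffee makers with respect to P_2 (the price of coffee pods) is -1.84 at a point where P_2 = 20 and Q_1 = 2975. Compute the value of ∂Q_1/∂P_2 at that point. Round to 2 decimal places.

-273.70

ε = (∂Q_1/∂P_2)·(P_2/Q_1) ⇒ ∂Q_1/∂P_2 = ε·Q_1/P_2 = -1.84 × 2975/20 ≈ -273.70.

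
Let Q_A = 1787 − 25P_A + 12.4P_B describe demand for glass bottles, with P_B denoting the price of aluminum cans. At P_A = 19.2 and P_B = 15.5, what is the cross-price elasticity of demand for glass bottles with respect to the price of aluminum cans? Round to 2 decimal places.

At P_A = 19.2 and P_B = 15.5: Q_A = 1499.2.
∂Q_A/∂P_B = 12.4.
ε = (∂Q_A/∂P_B)(P_B/Q_A) = 12.4 × (15.5/1499.2) ≈ 0.13.

0.13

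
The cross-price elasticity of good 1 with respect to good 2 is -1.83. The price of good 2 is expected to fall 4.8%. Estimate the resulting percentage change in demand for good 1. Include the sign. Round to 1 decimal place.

%ΔQ ≈ ε × %ΔP of good 2 = -1.83 × (-4.8%) = 8.8%.

8.8%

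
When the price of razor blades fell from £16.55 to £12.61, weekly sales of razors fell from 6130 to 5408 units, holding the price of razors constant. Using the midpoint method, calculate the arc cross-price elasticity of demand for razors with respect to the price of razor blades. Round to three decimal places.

0.463

ΔQ_A = 5408 − 6130 = -722; ΔP_B = 12.61 − 16.55 = -3.94.
Midpoints: Q̄_A = 5769.0, P̄_B = 14.58.
ε = (ΔQ_A/Q̄_A)/(ΔP_B/P̄_B) = (-722/5769.0)/(-3.94/14.58) ≈ 0.463.
ε > 0: razors and razor blades are substitutes.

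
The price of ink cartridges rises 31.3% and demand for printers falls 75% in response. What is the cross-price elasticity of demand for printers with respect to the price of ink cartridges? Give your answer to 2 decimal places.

-2.40

ε = (%ΔQ of printers) / (%ΔP of ink cartridges) = (-75%) / (31.3%) ≈ -2.40.
Negative cross-price elasticity: complements.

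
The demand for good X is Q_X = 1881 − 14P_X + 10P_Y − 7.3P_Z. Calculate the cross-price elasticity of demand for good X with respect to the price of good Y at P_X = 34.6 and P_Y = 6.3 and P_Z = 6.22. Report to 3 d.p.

0.045

At P_X = 34.6 and P_Y = 6.3 and P_Z = 6.22: Q_X = 1414.194.
∂Q_X/∂P_Y = 10.
ε = (∂Q_X/∂P_Y)(P_Y/Q_X) = 10 × (6.3/1414.194) ≈ 0.045.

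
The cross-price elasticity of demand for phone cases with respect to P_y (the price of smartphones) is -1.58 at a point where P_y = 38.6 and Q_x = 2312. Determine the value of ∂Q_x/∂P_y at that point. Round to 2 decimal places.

ε = (∂Q_x/∂P_y)·(P_y/Q_x) ⇒ ∂Q_x/∂P_y = ε·Q_x/P_y = -1.58 × 2312/38.6 ≈ -94.64.

-94.64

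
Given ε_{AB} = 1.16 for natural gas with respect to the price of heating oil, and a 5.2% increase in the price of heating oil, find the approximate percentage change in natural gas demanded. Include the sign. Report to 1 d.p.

%ΔQ ≈ ε × %ΔP of heating oil = 1.16 × (5.2%) = 6.0%.

6.0%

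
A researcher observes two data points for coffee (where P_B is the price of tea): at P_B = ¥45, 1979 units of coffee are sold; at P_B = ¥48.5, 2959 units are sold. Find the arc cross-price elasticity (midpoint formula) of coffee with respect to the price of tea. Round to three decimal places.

ΔQ_A = 2959 − 1979 = 980; ΔP_B = 48.5 − 45 = 3.5.
Midpoints: Q̄_A = 2469.0, P̄_B = 46.75.
ε = (ΔQ_A/Q̄_A)/(ΔP_B/P̄_B) = (980/2469.0)/(3.5/46.75) ≈ 5.302.

5.302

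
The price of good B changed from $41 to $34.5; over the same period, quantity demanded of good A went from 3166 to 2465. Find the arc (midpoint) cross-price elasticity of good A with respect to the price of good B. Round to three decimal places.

1.446

ΔQ_A = 2465 − 3166 = -701; ΔP_B = 34.5 − 41 = -6.5.
Midpoints: Q̄_A = 2815.5, P̄_B = 37.75.
ε = (ΔQ_A/Q̄_A)/(ΔP_B/P̄_B) = (-701/2815.5)/(-6.5/37.75) ≈ 1.446.
ε > 0: good A and good B are substitutes.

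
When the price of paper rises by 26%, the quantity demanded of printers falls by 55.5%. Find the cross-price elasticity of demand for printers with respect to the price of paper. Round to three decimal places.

-2.135

ε = (%ΔQ of printers) / (%ΔP of paper) = (-55.5%) / (26%) ≈ -2.135.
Negative cross-price elasticity: complements.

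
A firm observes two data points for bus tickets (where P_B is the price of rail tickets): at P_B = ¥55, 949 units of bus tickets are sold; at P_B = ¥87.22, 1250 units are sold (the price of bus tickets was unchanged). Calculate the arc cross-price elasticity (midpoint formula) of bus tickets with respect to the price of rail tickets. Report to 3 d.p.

0.604

ΔQ_A = 1250 − 949 = 301; ΔP_B = 87.22 − 55 = 32.22.
Midpoints: Q̄_A = 1099.5, P̄_B = 71.11.
ε = (ΔQ_A/Q̄_A)/(ΔP_B/P̄_B) = (301/1099.5)/(32.22/71.11) ≈ 0.604.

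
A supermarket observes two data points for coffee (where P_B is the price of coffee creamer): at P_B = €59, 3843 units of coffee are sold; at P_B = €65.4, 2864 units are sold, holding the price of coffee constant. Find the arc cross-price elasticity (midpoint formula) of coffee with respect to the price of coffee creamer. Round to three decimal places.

ΔQ_A = 2864 − 3843 = -979; ΔP_B = 65.4 − 59 = 6.4.
Midpoints: Q̄_A = 3353.5, P̄_B = 62.20.
ε = (ΔQ_A/Q̄_A)/(ΔP_B/P̄_B) = (-979/3353.5)/(6.4/62.20) ≈ -2.837.
ε < 0: coffee and coffee creamer are complements.

-2.837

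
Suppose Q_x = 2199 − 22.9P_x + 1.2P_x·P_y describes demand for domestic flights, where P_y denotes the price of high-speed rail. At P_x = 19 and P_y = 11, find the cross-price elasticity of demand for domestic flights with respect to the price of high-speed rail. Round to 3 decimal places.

0.124

At P_x = 19 and P_y = 11: Q_x = 2014.7.
∂Q_x/∂P_y = 1.2P_x = 1.2(19) = 22.8000.
ε = (∂Q_x/∂P_y)(P_y/Q_x) = 22.8000 × (11/2014.7) ≈ 0.124.
ε > 0: substitutes.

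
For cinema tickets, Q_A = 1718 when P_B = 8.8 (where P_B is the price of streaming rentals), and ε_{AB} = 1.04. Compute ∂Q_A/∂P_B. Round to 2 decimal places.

203.04

ε = (∂Q_A/∂P_B)·(P_B/Q_A) ⇒ ∂Q_A/∂P_B = ε·Q_A/P_B = 1.04 × 1718/8.8 ≈ 203.04.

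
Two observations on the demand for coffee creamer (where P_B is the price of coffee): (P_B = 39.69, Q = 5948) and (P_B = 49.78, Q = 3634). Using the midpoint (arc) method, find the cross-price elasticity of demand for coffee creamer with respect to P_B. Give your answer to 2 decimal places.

-2.14

ΔQ_A = 3634 − 5948 = -2314; ΔP_B = 49.78 − 39.69 = 10.09.
Midpoints: Q̄_A = 4791.0, P̄_B = 44.73.
ε = (ΔQ_A/Q̄_A)/(ΔP_B/P̄_B) = (-2314/4791.0)/(10.09/44.73) ≈ -2.14.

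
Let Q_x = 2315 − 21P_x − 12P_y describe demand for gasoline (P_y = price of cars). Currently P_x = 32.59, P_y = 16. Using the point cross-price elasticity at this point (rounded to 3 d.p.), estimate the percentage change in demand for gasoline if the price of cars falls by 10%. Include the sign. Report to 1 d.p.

1.3%

At P_x = 32.59, P_y = 16: Q_x = 1438.61.
∂Q_x/∂P_y = -12.
ε = (∂Q_x/∂P_y)(P_y/Q_x) = -12.0000 × 16/1438.61 ≈ -0.133.
%ΔQ_x ≈ ε × %ΔP_y = -0.133 × (-10%) = 1.3%.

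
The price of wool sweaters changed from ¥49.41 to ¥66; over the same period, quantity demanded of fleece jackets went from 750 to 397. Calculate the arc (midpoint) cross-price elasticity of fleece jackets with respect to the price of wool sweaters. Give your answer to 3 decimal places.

-2.141

ΔQ_A = 397 − 750 = -353; ΔP_B = 66 − 49.41 = 16.59.
Midpoints: Q̄_A = 573.5, P̄_B = 57.70.
ε = (ΔQ_A/Q̄_A)/(ΔP_B/P̄_B) = (-353/573.5)/(16.59/57.70) ≈ -2.141.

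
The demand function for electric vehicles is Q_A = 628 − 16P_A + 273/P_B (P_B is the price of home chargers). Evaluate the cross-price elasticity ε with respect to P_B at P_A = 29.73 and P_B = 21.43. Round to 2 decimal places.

At P_A = 29.73 and P_B = 21.43: Q_A = 165.059.
∂Q_A/∂P_B = −273/P_B² = -0.5945.
ε = (∂Q_A/∂P_B)(P_B/Q_A) = -0.5945 × (21.43/165.059) ≈ -0.08.

-0.08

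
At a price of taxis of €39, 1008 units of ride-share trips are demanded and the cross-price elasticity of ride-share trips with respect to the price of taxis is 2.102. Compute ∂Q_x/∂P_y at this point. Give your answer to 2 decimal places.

ε = (∂Q_x/∂P_y)·(P_y/Q_x) ⇒ ∂Q_x/∂P_y = ε·Q_x/P_y = 2.102 × 1008/39 ≈ 54.33.

54.33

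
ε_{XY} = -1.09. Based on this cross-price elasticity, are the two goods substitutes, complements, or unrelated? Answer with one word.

ε = -1.09 < 0, so a higher price of good Y lowers demand for good X: complements.

complements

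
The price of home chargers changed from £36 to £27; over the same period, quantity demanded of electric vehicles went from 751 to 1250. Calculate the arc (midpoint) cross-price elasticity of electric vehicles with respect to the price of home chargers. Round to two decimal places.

-1.75

ΔQ_A = 1250 − 751 = 499; ΔP_B = 27 − 36 = -9.
Midpoints: Q̄_A = 1000.5, P̄_B = 31.50.
ε = (ΔQ_A/Q̄_A)/(ΔP_B/P̄_B) = (499/1000.5)/(-9/31.50) ≈ -1.75.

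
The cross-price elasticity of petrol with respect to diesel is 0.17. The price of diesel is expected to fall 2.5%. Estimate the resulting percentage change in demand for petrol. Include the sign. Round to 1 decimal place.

-0.4%

%ΔQ ≈ ε × %ΔP of diesel = 0.17 × (-2.5%) = -0.4%.
Demand for petrol falls by about 0.4%.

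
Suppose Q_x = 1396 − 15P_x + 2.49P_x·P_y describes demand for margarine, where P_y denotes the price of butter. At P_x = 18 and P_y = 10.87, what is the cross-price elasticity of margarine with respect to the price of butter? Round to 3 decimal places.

At P_x = 18 and P_y = 10.87: Q_x = 1613.193.
∂Q_x/∂P_y = 2.49P_x = 2.49(18) = 44.8200.
ε = (∂Q_x/∂P_y)(P_y/Q_x) = 44.8200 × (10.87/1613.193) ≈ 0.302.
ε > 0: substitutes.

0.302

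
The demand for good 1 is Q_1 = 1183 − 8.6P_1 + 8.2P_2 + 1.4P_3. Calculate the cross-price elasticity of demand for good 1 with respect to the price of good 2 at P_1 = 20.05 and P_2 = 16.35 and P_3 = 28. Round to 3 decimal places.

At P_1 = 20.05 and P_2 = 16.35 and P_3 = 28: Q_1 = 1183.84.
∂Q_1/∂P_2 = 8.2.
ε = (∂Q_1/∂P_2)(P_2/Q_1) = 8.2 × (16.35/1183.84) ≈ 0.113.

0.113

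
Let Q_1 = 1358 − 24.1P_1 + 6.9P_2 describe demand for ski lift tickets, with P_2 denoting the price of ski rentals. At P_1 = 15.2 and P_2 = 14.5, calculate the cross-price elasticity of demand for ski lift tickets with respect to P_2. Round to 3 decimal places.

0.092

At P_1 = 15.2 and P_2 = 14.5: Q_1 = 1091.73.
∂Q_1/∂P_2 = 6.9.
ε = (∂Q_1/∂P_2)(P_2/Q_1) = 6.9 × (14.5/1091.73) ≈ 0.092.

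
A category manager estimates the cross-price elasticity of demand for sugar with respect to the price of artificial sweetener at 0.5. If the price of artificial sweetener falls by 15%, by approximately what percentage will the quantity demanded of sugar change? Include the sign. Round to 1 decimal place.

-7.5%

%ΔQ ≈ ε × %ΔP of artificial sweetener = 0.5 × (-15%) = -7.5%.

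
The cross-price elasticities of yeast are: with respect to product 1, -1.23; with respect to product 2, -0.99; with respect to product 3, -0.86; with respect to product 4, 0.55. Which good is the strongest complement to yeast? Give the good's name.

Complements have ε < 0. The most negative value is -1.23 (product 1).

product 1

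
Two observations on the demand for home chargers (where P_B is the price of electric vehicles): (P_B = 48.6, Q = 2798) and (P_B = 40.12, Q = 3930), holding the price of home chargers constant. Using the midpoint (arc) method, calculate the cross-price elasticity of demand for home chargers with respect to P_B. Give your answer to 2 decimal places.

-1.76

ΔQ_A = 3930 − 2798 = 1132; ΔP_B = 40.12 − 48.6 = -8.48.
Midpoints: Q̄_A = 3364.0, P̄_B = 44.36.
ε = (ΔQ_A/Q̄_A)/(ΔP_B/P̄_B) = (1132/3364.0)/(-8.48/44.36) ≈ -1.76.
ε < 0: home chargers and electric vehicles are complements.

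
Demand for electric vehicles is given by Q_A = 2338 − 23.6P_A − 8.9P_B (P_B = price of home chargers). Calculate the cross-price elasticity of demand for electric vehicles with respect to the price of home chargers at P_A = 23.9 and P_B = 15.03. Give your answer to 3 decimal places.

-0.082

At P_A = 23.9 and P_B = 15.03: Q_A = 1640.193.
∂Q_A/∂P_B = -8.9.
ε = (∂Q_A/∂P_B)(P_B/Q_A) = -8.9 × (15.03/1640.193) ≈ -0.082.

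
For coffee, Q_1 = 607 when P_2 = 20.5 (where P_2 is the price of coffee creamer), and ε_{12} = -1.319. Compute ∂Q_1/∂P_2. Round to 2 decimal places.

-39.06

ε = (∂Q_1/∂P_2)·(P_2/Q_1) ⇒ ∂Q_1/∂P_2 = ε·Q_1/P_2 = -1.319 × 607/20.5 ≈ -39.06.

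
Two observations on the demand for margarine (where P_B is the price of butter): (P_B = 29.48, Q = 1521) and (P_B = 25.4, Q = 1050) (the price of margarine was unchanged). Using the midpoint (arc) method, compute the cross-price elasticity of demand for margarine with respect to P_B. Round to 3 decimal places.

2.464

ΔQ_A = 1050 − 1521 = -471; ΔP_B = 25.4 − 29.48 = -4.08.
Midpoints: Q̄_A = 1285.5, P̄_B = 27.44.
ε = (ΔQ_A/Q̄_A)/(ΔP_B/P̄_B) = (-471/1285.5)/(-4.08/27.44) ≈ 2.464.
ε > 0: margarine and butter are substitutes.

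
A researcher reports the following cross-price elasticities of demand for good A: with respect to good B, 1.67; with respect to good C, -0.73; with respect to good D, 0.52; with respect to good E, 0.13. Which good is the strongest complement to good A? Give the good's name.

Complements have ε < 0. The most negative value is -0.73 (good C).

good C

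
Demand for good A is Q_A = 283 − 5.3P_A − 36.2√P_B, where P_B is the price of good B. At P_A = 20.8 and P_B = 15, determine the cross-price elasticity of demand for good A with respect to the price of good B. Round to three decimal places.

At P_A = 20.8 and P_B = 15: Q_A = 32.558.
∂Q_A/∂P_B = -36.2/(2√P_B) = -36.2/(2√15) = -4.6734.
ε = (∂Q_A/∂P_B)(P_B/Q_A) = -4.6734 × (15/32.558) ≈ -2.153.

-2.153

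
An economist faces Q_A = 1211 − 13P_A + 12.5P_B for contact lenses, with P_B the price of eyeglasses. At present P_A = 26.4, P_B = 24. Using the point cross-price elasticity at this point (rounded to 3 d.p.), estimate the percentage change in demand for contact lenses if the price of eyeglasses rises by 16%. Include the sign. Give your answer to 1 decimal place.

At P_A = 26.4, P_B = 24: Q_A = 1167.8.
∂Q_A/∂P_B = 12.5.
ε = (∂Q_A/∂P_B)(P_B/Q_A) = 12.5000 × 24/1167.8 ≈ 0.257.
%ΔQ_A ≈ ε × %ΔP_B = 0.257 × (16%) = 4.1%.

4.1%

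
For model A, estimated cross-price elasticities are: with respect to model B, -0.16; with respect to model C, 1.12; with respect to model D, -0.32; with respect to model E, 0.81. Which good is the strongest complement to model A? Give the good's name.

model D

Complements have ε < 0. The most negative value is -0.32 (model D).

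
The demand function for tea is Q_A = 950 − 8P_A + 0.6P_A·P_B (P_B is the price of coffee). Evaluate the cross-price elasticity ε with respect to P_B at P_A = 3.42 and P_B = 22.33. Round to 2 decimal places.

0.05

At P_A = 3.42 and P_B = 22.33: Q_A = 968.461.
∂Q_A/∂P_B = 0.6P_A = 0.6(3.42) = 2.0520.
ε = (∂Q_A/∂P_B)(P_B/Q_A) = 2.0520 × (22.33/968.461) ≈ 0.05.
ε > 0: substitutes.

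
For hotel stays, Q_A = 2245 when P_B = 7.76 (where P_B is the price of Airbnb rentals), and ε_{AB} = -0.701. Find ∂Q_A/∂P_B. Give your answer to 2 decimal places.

-202.80

ε = (∂Q_A/∂P_B)·(P_B/Q_A) ⇒ ∂Q_A/∂P_B = ε·Q_A/P_B = -0.701 × 2245/7.76 ≈ -202.80.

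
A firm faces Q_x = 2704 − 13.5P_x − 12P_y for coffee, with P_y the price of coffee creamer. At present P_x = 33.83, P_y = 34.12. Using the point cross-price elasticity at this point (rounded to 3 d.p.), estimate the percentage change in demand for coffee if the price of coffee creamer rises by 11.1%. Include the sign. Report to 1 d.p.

-2.5%

At P_x = 33.83, P_y = 34.12: Q_x = 1837.855.
∂Q_x/∂P_y = -12.
ε = (∂Q_x/∂P_y)(P_y/Q_x) = -12.0000 × 34.12/1837.855 ≈ -0.223.
%ΔQ_x ≈ ε × %ΔP_y = -0.223 × (11.1%) = -2.5%.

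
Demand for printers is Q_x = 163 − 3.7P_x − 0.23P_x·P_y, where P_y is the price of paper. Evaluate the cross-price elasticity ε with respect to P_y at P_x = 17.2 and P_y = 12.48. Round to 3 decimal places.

-0.988

At P_x = 17.2 and P_y = 12.48: Q_x = 49.989.
∂Q_x/∂P_y = -0.23P_x = -0.23(17.2) = -3.9560.
ε = (∂Q_x/∂P_y)(P_y/Q_x) = -3.9560 × (12.48/49.989) ≈ -0.988.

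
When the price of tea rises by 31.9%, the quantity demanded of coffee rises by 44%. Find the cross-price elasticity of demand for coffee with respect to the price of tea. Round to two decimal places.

1.38

ε = (%ΔQ of coffee) / (%ΔP of tea) = (44%) / (31.9%) ≈ 1.38.
Positive cross-price elasticity: substitutes.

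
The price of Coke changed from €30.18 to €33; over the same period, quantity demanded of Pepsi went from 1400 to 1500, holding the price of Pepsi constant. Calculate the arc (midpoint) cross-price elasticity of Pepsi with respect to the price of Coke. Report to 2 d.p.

ΔQ_A = 1500 − 1400 = 100; ΔP_B = 33 − 30.18 = 2.82.
Midpoints: Q̄_A = 1450.0, P̄_B = 31.59.
ε = (ΔQ_A/Q̄_A)/(ΔP_B/P̄_B) = (100/1450.0)/(2.82/31.59) ≈ 0.77.
ε > 0: Pepsi and Coke are substitutes.

0.77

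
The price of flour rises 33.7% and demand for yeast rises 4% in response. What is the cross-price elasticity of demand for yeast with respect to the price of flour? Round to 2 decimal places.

0.12

ε = (%ΔQ of yeast) / (%ΔP of flour) = (4%) / (33.7%) ≈ 0.12.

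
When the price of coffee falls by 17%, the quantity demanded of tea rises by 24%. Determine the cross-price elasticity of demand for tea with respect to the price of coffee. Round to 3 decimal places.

-1.412

ε = (%ΔQ of tea) / (%ΔP of coffee) = (24%) / (-17%) ≈ -1.412.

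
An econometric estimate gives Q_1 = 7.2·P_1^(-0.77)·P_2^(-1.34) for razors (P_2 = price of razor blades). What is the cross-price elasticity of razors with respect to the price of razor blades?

In a log-linear (constant-elasticity) demand function, the coefficient on the exponent of P_2 is the cross-price elasticity.
ε = -1.34. Negative, so razors and razor blades are complements.

-1.34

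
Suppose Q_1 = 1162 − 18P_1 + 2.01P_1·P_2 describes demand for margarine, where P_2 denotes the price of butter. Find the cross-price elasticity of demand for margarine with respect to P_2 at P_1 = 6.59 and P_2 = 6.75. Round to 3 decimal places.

At P_1 = 6.59 and P_2 = 6.75: Q_1 = 1132.790.
∂Q_1/∂P_2 = 2.01P_1 = 2.01(6.59) = 13.2459.
ε = (∂Q_1/∂P_2)(P_2/Q_1) = 13.2459 × (6.75/1132.790) ≈ 0.079.
ε > 0: substitutes.

0.079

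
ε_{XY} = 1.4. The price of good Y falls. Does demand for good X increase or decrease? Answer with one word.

decrease

ε > 0 and the price of good Y falls, so the quantity of good X moves in the same direction: it decreases.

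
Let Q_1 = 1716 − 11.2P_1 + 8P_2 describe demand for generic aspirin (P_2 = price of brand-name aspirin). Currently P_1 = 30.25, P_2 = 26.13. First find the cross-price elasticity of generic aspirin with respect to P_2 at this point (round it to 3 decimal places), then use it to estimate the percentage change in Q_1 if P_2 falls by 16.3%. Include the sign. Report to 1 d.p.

-2.2%

At P_1 = 30.25, P_2 = 26.13: Q_1 = 1586.24.
∂Q_1/∂P_2 = 8.
ε = (∂Q_1/∂P_2)(P_2/Q_1) = 8.0000 × 26.13/1586.24 ≈ 0.132.
%ΔQ_1 ≈ ε × %ΔP_2 = 0.132 × (-16.3%) = -2.2%.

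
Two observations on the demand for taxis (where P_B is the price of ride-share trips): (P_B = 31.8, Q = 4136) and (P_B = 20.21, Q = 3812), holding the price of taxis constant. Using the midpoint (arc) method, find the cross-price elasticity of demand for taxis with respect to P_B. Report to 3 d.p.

0.183

ΔQ_A = 3812 − 4136 = -324; ΔP_B = 20.21 − 31.8 = -11.59.
Midpoints: Q̄_A = 3974.0, P̄_B = 26.01.
ε = (ΔQ_A/Q̄_A)/(ΔP_B/P̄_B) = (-324/3974.0)/(-11.59/26.01) ≈ 0.183.
ε > 0: taxis and ride-share trips are substitutes.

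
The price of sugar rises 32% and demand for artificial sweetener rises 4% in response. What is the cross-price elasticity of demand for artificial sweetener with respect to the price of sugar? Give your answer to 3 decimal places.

0.125

ε = (%ΔQ of artificial sweetener) / (%ΔP of sugar) = (4%) / (32%) ≈ 0.125.
Positive cross-price elasticity: substitutes.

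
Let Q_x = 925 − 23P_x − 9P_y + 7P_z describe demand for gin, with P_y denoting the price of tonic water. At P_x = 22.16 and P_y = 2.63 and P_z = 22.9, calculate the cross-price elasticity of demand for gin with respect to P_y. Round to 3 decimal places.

At P_x = 22.16 and P_y = 2.63 and P_z = 22.9: Q_x = 551.95.
∂Q_x/∂P_y = -9.
ε = (∂Q_x/∂P_y)(P_y/Q_x) = -9 × (2.63/551.95) ≈ -0.043.
Since ε < 0, gin and tonic water are complements.

-0.043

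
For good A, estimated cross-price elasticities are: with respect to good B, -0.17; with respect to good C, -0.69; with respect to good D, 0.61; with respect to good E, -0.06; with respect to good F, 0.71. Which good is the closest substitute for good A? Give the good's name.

good F

Substitutes have ε > 0. Among the positive values, 0.71 (good F) is largest.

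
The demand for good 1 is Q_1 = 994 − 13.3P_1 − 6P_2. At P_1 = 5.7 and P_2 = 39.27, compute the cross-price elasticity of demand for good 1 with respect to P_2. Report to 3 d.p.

-0.345

At P_1 = 5.7 and P_2 = 39.27: Q_1 = 682.57.
∂Q_1/∂P_2 = -6.
ε = (∂Q_1/∂P_2)(P_2/Q_1) = -6 × (39.27/682.57) ≈ -0.345.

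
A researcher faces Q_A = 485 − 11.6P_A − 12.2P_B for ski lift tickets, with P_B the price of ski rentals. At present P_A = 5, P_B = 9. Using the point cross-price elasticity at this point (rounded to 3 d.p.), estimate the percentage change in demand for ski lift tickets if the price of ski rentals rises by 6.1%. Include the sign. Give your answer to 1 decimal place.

-2.1%

At P_A = 5, P_B = 9: Q_A = 317.2.
∂Q_A/∂P_B = -12.2.
ε = (∂Q_A/∂P_B)(P_B/Q_A) = -12.2000 × 9/317.2 ≈ -0.346.
%ΔQ_A ≈ ε × %ΔP_B = -0.346 × (6.1%) = -2.1%.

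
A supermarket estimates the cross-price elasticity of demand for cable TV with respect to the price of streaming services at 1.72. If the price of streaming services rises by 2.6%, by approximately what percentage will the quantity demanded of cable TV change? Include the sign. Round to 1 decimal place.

%ΔQ ≈ ε × %ΔP of streaming services = 1.72 × (2.6%) = 4.5%.

4.5%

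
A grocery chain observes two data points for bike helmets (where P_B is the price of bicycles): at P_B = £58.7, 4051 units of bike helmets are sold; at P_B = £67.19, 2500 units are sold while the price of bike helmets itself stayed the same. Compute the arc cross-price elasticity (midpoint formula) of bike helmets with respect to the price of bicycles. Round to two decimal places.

ΔQ_A = 2500 − 4051 = -1551; ΔP_B = 67.19 − 58.7 = 8.49.
Midpoints: Q̄_A = 3275.5, P̄_B = 62.95.
ε = (ΔQ_A/Q̄_A)/(ΔP_B/P̄_B) = (-1551/3275.5)/(8.49/62.95) ≈ -3.51.
ε < 0: bike helmets and bicycles are complements.

-3.51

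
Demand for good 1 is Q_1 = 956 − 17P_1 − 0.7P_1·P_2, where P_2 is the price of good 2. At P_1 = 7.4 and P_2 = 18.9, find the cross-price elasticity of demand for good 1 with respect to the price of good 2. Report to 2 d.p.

At P_1 = 7.4 and P_2 = 18.9: Q_1 = 732.298.
∂Q_1/∂P_2 = -0.7P_1 = -0.7(7.4) = -5.1800.
ε = (∂Q_1/∂P_2)(P_2/Q_1) = -5.1800 × (18.9/732.298) ≈ -0.13.

-0.13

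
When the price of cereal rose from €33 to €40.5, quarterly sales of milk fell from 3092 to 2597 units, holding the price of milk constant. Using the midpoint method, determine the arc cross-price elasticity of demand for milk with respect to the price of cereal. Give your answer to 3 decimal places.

-0.853

ΔQ_A = 2597 − 3092 = -495; ΔP_B = 40.5 − 33 = 7.5.
Midpoints: Q̄_A = 2844.5, P̄_B = 36.75.
ε = (ΔQ_A/Q̄_A)/(ΔP_B/P̄_B) = (-495/2844.5)/(7.5/36.75) ≈ -0.853.
ε < 0: milk and cereal are complements.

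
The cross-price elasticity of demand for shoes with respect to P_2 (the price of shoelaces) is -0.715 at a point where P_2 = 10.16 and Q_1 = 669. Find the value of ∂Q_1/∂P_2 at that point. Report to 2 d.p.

-47.08

ε = (∂Q_1/∂P_2)·(P_2/Q_1) ⇒ ∂Q_1/∂P_2 = ε·Q_1/P_2 = -0.715 × 669/10.16 ≈ -47.08.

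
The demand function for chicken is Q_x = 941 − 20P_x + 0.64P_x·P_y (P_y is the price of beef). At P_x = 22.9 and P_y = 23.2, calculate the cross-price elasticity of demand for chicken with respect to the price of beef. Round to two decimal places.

0.41

At P_x = 22.9 and P_y = 23.2: Q_x = 823.019.
∂Q_x/∂P_y = 0.64P_x = 0.64(22.9) = 14.6560.
ε = (∂Q_x/∂P_y)(P_y/Q_x) = 14.6560 × (23.2/823.019) ≈ 0.41.
ε > 0: substitutes.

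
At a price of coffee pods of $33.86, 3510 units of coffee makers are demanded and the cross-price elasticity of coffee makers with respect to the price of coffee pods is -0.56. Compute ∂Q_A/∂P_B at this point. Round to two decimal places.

ε = (∂Q_A/∂P_B)·(P_B/Q_A) ⇒ ∂Q_A/∂P_B = ε·Q_A/P_B = -0.56 × 3510/33.86 ≈ -58.05.

-58.05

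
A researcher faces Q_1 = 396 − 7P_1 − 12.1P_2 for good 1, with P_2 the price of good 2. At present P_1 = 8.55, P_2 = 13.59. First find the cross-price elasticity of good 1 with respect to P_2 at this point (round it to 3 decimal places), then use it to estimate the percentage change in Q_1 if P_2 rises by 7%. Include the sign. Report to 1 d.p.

At P_1 = 8.55, P_2 = 13.59: Q_1 = 171.711.
∂Q_1/∂P_2 = -12.1.
ε = (∂Q_1/∂P_2)(P_2/Q_1) = -12.1000 × 13.59/171.711 ≈ -0.958.
%ΔQ_1 ≈ ε × %ΔP_2 = -0.958 × (7%) = -6.7%.

-6.7%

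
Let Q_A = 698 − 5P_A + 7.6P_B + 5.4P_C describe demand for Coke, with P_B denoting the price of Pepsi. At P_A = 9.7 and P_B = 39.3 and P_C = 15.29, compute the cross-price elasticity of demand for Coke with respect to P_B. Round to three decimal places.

At P_A = 9.7 and P_B = 39.3 and P_C = 15.29: Q_A = 1030.746.
∂Q_A/∂P_B = 7.6.
ε = (∂Q_A/∂P_B)(P_B/Q_A) = 7.6 × (39.3/1030.746) ≈ 0.290.
Since ε > 0, Coke and Pepsi are substitutes.

0.290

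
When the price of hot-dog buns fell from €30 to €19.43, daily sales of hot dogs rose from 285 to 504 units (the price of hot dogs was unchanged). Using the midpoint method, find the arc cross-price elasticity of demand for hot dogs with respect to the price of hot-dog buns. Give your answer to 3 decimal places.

-1.298

ΔQ_A = 504 − 285 = 219; ΔP_B = 19.43 − 30 = -10.57.
Midpoints: Q̄_A = 394.5, P̄_B = 24.71.
ε = (ΔQ_A/Q̄_A)/(ΔP_B/P̄_B) = (219/394.5)/(-10.57/24.71) ≈ -1.298.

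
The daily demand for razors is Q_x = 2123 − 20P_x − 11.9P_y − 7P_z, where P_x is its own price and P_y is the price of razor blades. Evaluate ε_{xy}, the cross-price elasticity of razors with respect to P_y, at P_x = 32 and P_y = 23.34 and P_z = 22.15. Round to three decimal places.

At P_x = 32 and P_y = 23.34 and P_z = 22.15: Q_x = 1050.204.
∂Q_x/∂P_y = -11.9.
ε = (∂Q_x/∂P_y)(P_y/Q_x) = -11.9 × (23.34/1050.204) ≈ -0.264.

-0.264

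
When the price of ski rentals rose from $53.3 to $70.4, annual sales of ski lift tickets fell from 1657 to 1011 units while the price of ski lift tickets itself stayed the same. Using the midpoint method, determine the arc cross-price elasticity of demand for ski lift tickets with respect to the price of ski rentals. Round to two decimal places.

ΔQ_A = 1011 − 1657 = -646; ΔP_B = 70.4 − 53.3 = 17.1.
Midpoints: Q̄_A = 1334.0, P̄_B = 61.85.
ε = (ΔQ_A/Q̄_A)/(ΔP_B/P̄_B) = (-646/1334.0)/(17.1/61.85) ≈ -1.75.

-1.75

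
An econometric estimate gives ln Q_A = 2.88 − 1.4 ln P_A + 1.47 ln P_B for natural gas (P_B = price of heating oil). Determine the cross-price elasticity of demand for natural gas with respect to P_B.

In a log-linear (constant-elasticity) demand function, the coefficient on ln P_B is the cross-price elasticity.
ε = 1.47. Positive, so natural gas and heating oil are substitutes.

1.47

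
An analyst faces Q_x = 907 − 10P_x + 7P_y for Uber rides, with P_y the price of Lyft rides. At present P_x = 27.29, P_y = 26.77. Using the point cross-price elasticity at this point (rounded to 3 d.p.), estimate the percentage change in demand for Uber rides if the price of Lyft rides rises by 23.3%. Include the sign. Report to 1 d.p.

At P_x = 27.29, P_y = 26.77: Q_x = 821.49.
∂Q_x/∂P_y = 7.
ε = (∂Q_x/∂P_y)(P_y/Q_x) = 7.0000 × 26.77/821.49 ≈ 0.228.
%ΔQ_x ≈ ε × %ΔP_y = 0.228 × (23.3%) = 5.3%.

5.3%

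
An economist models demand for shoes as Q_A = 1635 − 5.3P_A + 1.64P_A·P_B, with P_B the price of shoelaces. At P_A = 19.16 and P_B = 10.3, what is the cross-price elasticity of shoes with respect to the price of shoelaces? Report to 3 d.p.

At P_A = 19.16 and P_B = 10.3: Q_A = 1857.103.
∂Q_A/∂P_B = 1.64P_A = 1.64(19.16) = 31.4224.
ε = (∂Q_A/∂P_B)(P_B/Q_A) = 31.4224 × (10.3/1857.103) ≈ 0.174.
ε > 0: substitutes.

0.174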